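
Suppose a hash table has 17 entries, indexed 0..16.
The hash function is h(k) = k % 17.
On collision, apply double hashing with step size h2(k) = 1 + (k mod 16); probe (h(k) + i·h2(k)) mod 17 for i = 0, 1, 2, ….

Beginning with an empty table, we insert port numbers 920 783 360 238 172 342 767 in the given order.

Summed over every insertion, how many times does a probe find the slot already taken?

5

920: h=2 → slot 2
783: h=1 → slot 1
360: h=3 → slot 3
238: h=0 → slot 0
172: h=2, h2=13, probe 2,15 → slot 15
342: h=2, h2=7, probe 2,9 → slot 9
767: h=2, h2=16, probe 2,1,0,16 → slot 16
Table: [238, 783, 920, 360, ., ., ., ., ., 342, ., ., ., ., ., 172, 767]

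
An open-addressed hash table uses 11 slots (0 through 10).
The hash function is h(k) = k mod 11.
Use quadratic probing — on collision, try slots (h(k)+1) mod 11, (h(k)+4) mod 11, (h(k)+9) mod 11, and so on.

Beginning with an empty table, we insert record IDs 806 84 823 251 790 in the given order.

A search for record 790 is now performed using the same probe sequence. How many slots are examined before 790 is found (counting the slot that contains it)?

Insert 806: h=3, slot 3 empty => index 3.
Insert 84: h=7, slot 7 empty => index 7.
Insert 823: h=9, slot 9 empty => index 9.
Insert 251: h=9, slot 9 occupied => index 10.
Insert 790: h=9, slots 9,10 occupied => index 2.
Table: [∅, ∅, 790, 806, ∅, ∅, ∅, 84, ∅, 823, 251]
Lookup 790: h=9, probe 9,10,2 → found at 2.

3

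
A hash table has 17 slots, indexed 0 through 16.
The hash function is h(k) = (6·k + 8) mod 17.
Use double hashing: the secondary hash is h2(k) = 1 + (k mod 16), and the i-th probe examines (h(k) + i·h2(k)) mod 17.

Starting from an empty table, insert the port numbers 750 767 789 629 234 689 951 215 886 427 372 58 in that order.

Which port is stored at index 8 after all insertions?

629

Insert 750: h=3, slot 3 empty => index 3.
Insert 767: h=3, h2=16, slot 3 occupied => index 2.
Insert 789: h=16, slot 16 empty => index 16.
Insert 629: h=8, slot 8 empty => index 8.
Insert 234: h=1, slot 1 empty => index 1.
Insert 689: h=11, slot 11 empty => index 11.
Insert 951: h=2, h2=8, slot 2 occupied => index 10.
Insert 215: h=6, slot 6 empty => index 6.
Insert 886: h=3, h2=7, slots 3,10 occupied => index 0.
Insert 427: h=3, h2=12, slot 3 occupied => index 15.
Insert 372: h=13, slot 13 empty => index 13.
Insert 58: h=16, h2=11, slots 16,10 occupied => index 4.
Table: [886, 234, 767, 750, 58, ., 215, ., 629, ., 951, 689, ., 372, ., 427, 789]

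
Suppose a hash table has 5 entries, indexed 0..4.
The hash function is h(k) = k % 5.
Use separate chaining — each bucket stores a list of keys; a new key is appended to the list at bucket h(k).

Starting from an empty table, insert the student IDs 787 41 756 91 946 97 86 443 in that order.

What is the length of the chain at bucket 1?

787 -> bucket 2
41 -> bucket 1
756 -> bucket 1 (collision)
91 -> bucket 1 (collision)
946 -> bucket 1 (collision)
97 -> bucket 2 (collision)
86 -> bucket 1 (collision)
443 -> bucket 3
Final buckets:
0: —
1: 41 -> 756 -> 91 -> 946 -> 86
2: 787 -> 97
3: 443
4: —

5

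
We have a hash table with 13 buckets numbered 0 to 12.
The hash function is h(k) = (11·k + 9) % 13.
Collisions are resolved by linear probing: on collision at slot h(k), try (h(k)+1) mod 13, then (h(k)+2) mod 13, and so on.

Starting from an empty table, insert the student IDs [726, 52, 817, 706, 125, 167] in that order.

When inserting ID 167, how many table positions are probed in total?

726 hashes to 0; slot 0 is free -> place at 0.
52 hashes to 9; slot 9 is free -> place at 9.
817 hashes to 0; 0 taken -> place at 1.
706 hashes to 1; 1 taken -> place at 2.
125 hashes to 6; slot 6 is free -> place at 6.
167 hashes to 0; 0,1,2 taken -> place at 3.
Table: [726, 817, 706, 167, ., ., 125, ., ., 52, ., ., .]

4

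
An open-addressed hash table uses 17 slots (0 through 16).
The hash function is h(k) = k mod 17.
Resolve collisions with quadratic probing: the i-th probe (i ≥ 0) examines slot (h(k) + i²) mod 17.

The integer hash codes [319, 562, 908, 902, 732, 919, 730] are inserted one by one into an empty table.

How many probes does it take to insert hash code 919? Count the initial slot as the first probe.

319 hashes to 13; slot 13 is free → place at 13.
562 hashes to 1; slot 1 is free → place at 1.
908 hashes to 7; slot 7 is free → place at 7.
902 hashes to 1; 1 taken → place at 2.
732 hashes to 1; 1,2 taken → place at 5.
919 hashes to 1; 1,2,5 taken → place at 10.
730 hashes to 16; slot 16 is free → place at 16.
Table: [—, 562, 902, —, —, 732, —, 908, —, —, 919, —, —, 319, —, —, 730]

4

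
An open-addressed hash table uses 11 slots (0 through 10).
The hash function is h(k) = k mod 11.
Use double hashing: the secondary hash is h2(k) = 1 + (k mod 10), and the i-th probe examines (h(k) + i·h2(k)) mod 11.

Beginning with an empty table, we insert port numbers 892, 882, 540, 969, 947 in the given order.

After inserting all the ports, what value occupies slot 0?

892 hashes to 1; slot 1 is free → place at 1.
882 hashes to 2; slot 2 is free → place at 2.
540 hashes to 1, h2=1; 1,2 taken → place at 3.
969 hashes to 1, h2=10; 1 taken → place at 0.
947 hashes to 1, h2=8; 1 taken → place at 9.
Table: [969, 892, 882, 540, ., ., ., ., ., 947, .]

969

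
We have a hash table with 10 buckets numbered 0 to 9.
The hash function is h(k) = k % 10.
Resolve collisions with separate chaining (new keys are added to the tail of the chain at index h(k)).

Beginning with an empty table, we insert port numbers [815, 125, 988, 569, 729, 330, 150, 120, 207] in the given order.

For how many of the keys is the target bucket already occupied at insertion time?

Insert 815: h=5, bucket 5 empty → new chain.
Insert 125: h=5, bucket 5 nonempty → append to chain.
Insert 988: h=8, bucket 8 empty → new chain.
Insert 569: h=9, bucket 9 empty → new chain.
Insert 729: h=9, bucket 9 nonempty → append to chain.
Insert 330: h=0, bucket 0 empty → new chain.
Insert 150: h=0, bucket 0 nonempty → append to chain.
Insert 120: h=0, bucket 0 nonempty → append to chain.
Insert 207: h=7, bucket 7 empty → new chain.
Final buckets:
0: 330 -> 150 -> 120
1: _
2: _
3: _
4: _
5: 815 -> 125
6: _
7: 207
8: 988
9: 569 -> 729

4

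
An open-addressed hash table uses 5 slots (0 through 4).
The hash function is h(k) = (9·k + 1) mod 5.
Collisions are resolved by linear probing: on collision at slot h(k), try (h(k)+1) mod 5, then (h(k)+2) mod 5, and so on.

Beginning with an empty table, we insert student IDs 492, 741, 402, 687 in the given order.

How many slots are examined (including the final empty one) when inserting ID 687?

492: h=4 → slot 4
741: h=0 → slot 0
402: h=4, probe 4,0,1 → slot 1
687: h=4, probe 4,0,1,2 → slot 2
Table: [741, 402, 687, _, 492]

4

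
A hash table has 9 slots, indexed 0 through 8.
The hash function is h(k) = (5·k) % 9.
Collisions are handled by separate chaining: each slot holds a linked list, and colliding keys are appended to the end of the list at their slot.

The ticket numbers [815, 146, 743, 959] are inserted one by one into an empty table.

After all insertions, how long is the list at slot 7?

815 → bucket 7
146 → bucket 1
743 → bucket 7 (collision)
959 → bucket 7 (collision)
Final buckets:
0: —
1: 146
2: —
3: —
4: —
5: —
6: —
7: 815 -> 743 -> 959
8: —

3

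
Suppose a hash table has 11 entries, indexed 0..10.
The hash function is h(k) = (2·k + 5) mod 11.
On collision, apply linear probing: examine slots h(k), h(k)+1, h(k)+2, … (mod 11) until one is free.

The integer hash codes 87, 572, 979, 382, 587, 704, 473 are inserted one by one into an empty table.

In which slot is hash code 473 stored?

8

87: h=3 -> slot 3
572: h=5 -> slot 5
979: h=5, probe 5,6 -> slot 6
382: h=10 -> slot 10
587: h=2 -> slot 2
704: h=5, probe 5,6,7 -> slot 7
473: h=5, probe 5,6,7,8 -> slot 8
Table: [., ., 587, 87, ., 572, 979, 704, 473, ., 382]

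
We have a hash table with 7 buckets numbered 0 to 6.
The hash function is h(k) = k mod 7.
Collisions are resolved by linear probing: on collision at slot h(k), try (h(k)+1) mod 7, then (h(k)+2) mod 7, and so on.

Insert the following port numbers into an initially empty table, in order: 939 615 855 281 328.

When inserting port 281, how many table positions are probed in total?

3

939 hashes to 1; slot 1 is free → place at 1.
615 hashes to 6; slot 6 is free → place at 6.
855 hashes to 1; 1 taken → place at 2.
281 hashes to 1; 1,2 taken → place at 3.
328 hashes to 6; 6 taken → place at 0.
Table: [328, 939, 855, 281, ., ., 615]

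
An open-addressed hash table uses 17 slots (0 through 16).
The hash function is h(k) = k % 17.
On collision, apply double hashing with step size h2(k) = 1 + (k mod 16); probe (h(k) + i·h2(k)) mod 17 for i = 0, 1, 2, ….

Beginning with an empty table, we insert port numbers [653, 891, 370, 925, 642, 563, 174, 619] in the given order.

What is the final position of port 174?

Insert 653: h=7, slot 7 empty → index 7.
Insert 891: h=7, h2=12, slot 7 occupied → index 2.
Insert 370: h=13, slot 13 empty → index 13.
Insert 925: h=7, h2=14, slot 7 occupied → index 4.
Insert 642: h=13, h2=3, slot 13 occupied → index 16.
Insert 563: h=2, h2=4, slot 2 occupied → index 6.
Insert 174: h=4, h2=15, slots 4,2 occupied → index 0.
Insert 619: h=7, h2=12, slots 7,2 occupied → index 14.
Table: [174, ., 891, ., 925, ., 563, 653, ., ., ., ., ., 370, 619, ., 642]

0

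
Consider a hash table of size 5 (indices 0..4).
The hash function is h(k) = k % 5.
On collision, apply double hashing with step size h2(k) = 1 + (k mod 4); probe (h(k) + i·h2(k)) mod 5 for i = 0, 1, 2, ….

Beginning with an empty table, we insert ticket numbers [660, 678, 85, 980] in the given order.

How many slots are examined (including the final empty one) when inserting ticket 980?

2

Insert 660: h=0, slot 0 empty → index 0.
Insert 678: h=3, slot 3 empty → index 3.
Insert 85: h=0, h2=2, slot 0 occupied → index 2.
Insert 980: h=0, h2=1, slot 0 occupied → index 1.
Table: [660, 980, 85, 678, -]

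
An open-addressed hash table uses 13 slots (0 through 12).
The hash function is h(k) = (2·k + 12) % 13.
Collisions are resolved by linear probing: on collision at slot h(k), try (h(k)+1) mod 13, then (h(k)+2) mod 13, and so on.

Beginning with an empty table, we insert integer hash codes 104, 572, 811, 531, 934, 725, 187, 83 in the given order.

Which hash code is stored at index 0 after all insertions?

104: h=12 -> slot 12
572: h=12, probe 12,0 -> slot 0
811: h=9 -> slot 9
531: h=8 -> slot 8
934: h=8, probe 8,9,10 -> slot 10
725: h=6 -> slot 6
187: h=9, probe 9,10,11 -> slot 11
83: h=9, probe 9,10,11,12,0,1 -> slot 1
Table: [572, 83, ∅, ∅, ∅, ∅, 725, ∅, 531, 811, 934, 187, 104]

572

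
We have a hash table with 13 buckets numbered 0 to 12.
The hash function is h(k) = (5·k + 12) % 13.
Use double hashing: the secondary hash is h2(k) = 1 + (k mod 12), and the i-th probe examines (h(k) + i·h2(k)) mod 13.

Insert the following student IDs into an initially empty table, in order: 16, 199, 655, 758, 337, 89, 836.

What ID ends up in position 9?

16: h=1 -> slot 1
199: h=6 -> slot 6
655: h=11 -> slot 11
758: h=6, h2=3, probe 6,9 -> slot 9
337: h=7 -> slot 7
89: h=2 -> slot 2
836: h=6, h2=9, probe 6,2,11,7,3 -> slot 3
Table: [-, 16, 89, 836, -, -, 199, 337, -, 758, -, 655, -]

758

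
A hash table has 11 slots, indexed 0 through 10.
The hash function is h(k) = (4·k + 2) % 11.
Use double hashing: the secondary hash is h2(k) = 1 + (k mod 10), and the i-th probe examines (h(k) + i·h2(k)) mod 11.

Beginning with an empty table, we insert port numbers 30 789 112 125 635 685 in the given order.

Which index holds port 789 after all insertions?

Insert 30: h=1, slot 1 empty -> index 1.
Insert 789: h=1, h2=10, slot 1 occupied -> index 0.
Insert 112: h=10, slot 10 empty -> index 10.
Insert 125: h=7, slot 7 empty -> index 7.
Insert 635: h=1, h2=6, slots 1,7 occupied -> index 2.
Insert 685: h=3, slot 3 empty -> index 3.
Table: [789, 30, 635, 685, -, -, -, 125, -, -, 112]

0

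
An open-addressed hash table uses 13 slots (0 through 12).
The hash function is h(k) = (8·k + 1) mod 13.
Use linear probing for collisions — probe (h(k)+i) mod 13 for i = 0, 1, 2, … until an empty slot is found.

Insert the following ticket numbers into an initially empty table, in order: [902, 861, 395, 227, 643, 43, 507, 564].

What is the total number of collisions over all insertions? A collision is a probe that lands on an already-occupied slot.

4

902 hashes to 2; slot 2 is free => place at 2.
861 hashes to 12; slot 12 is free => place at 12.
395 hashes to 2; 2 taken => place at 3.
227 hashes to 10; slot 10 is free => place at 10.
643 hashes to 10; 10 taken => place at 11.
43 hashes to 7; slot 7 is free => place at 7.
507 hashes to 1; slot 1 is free => place at 1.
564 hashes to 2; 2,3 taken => place at 4.
Table: [_, 507, 902, 395, 564, _, _, 43, _, _, 227, 643, 861]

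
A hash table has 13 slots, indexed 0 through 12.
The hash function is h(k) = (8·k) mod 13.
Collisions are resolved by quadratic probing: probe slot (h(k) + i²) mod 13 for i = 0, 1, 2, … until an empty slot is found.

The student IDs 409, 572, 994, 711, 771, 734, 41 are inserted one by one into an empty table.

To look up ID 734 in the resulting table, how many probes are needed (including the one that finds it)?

409: h=9 => slot 9
572: h=0 => slot 0
994: h=9, probe 9,10 => slot 10
711: h=7 => slot 7
771: h=6 => slot 6
734: h=9, probe 9,10,0,5 => slot 5
41: h=3 => slot 3
Table: [572, ., ., 41, ., 734, 771, 711, ., 409, 994, ., .]
Lookup 734: h=9, probe 9,10,0,5 → found at 5.

4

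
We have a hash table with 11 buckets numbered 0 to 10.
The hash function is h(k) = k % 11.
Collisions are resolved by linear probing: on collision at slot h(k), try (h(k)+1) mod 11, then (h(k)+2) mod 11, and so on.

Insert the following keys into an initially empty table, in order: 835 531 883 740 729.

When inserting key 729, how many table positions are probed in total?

835: h=10 → slot 10
531: h=3 → slot 3
883: h=3, probe 3,4 → slot 4
740: h=3, probe 3,4,5 → slot 5
729: h=3, probe 3,4,5,6 → slot 6
Table: [-, -, -, 531, 883, 740, 729, -, -, -, 835]

4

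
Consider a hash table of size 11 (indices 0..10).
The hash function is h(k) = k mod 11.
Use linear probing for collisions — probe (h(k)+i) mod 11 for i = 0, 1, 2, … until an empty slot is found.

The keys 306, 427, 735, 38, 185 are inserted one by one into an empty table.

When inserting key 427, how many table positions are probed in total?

2

306 hashes to 9; slot 9 is free -> place at 9.
427 hashes to 9; 9 taken -> place at 10.
735 hashes to 9; 9,10 taken -> place at 0.
38 hashes to 5; slot 5 is free -> place at 5.
185 hashes to 9; 9,10,0 taken -> place at 1.
Table: [735, 185, _, _, _, 38, _, _, _, 306, 427]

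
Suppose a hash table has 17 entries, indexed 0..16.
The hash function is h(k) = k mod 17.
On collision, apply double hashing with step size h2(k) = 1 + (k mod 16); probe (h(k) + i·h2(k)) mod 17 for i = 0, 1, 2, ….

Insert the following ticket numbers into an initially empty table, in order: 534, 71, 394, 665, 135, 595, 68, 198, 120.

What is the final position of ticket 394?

14

Insert 534: h=7, slot 7 empty => index 7.
Insert 71: h=3, slot 3 empty => index 3.
Insert 394: h=3, h2=11, slot 3 occupied => index 14.
Insert 665: h=2, slot 2 empty => index 2.
Insert 135: h=16, slot 16 empty => index 16.
Insert 595: h=0, slot 0 empty => index 0.
Insert 68: h=0, h2=5, slot 0 occupied => index 5.
Insert 198: h=11, slot 11 empty => index 11.
Insert 120: h=1, slot 1 empty => index 1.
Table: [595, 120, 665, 71, ∅, 68, ∅, 534, ∅, ∅, ∅, 198, ∅, ∅, 394, ∅, 135]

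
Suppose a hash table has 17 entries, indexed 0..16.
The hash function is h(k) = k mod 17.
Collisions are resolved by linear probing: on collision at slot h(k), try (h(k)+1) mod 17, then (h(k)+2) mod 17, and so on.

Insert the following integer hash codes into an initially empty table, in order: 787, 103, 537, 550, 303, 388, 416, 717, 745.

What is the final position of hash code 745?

16

Insert 787: h=5, slot 5 empty -> index 5.
Insert 103: h=1, slot 1 empty -> index 1.
Insert 537: h=10, slot 10 empty -> index 10.
Insert 550: h=6, slot 6 empty -> index 6.
Insert 303: h=14, slot 14 empty -> index 14.
Insert 388: h=14, slot 14 occupied -> index 15.
Insert 416: h=8, slot 8 empty -> index 8.
Insert 717: h=3, slot 3 empty -> index 3.
Insert 745: h=14, slots 14,15 occupied -> index 16.
Table: [., 103, ., 717, ., 787, 550, ., 416, ., 537, ., ., ., 303, 388, 745]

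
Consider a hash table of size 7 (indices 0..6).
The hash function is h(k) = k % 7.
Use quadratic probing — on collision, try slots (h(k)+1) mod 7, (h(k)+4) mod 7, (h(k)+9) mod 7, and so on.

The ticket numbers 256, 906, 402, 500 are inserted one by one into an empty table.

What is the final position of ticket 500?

256: h=4 -> slot 4
906: h=3 -> slot 3
402: h=3, probe 3,4,0 -> slot 0
500: h=3, probe 3,4,0,5 -> slot 5
Table: [402, ., ., 906, 256, 500, .]

5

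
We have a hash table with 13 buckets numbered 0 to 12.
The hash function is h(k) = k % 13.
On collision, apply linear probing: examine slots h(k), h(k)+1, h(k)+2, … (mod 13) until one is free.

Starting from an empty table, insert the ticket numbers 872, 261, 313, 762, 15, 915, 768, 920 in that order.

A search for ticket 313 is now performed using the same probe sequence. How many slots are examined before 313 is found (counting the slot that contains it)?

Insert 872: h=1, slot 1 empty -> index 1.
Insert 261: h=1, slot 1 occupied -> index 2.
Insert 313: h=1, slots 1,2 occupied -> index 3.
Insert 762: h=8, slot 8 empty -> index 8.
Insert 15: h=2, slots 2,3 occupied -> index 4.
Insert 915: h=5, slot 5 empty -> index 5.
Insert 768: h=1, slots 1,2,3,4,5 occupied -> index 6.
Insert 920: h=10, slot 10 empty -> index 10.
Table: [∅, 872, 261, 313, 15, 915, 768, ∅, 762, ∅, 920, ∅, ∅]
Lookup 313: h=1, probe 1,2,3 → found at 3.

3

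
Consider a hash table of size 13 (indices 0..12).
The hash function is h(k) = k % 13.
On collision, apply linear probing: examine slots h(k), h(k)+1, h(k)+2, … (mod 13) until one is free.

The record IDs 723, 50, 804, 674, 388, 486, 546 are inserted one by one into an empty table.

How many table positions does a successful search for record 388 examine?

Insert 723: h=8, slot 8 empty -> index 8.
Insert 50: h=11, slot 11 empty -> index 11.
Insert 804: h=11, slot 11 occupied -> index 12.
Insert 674: h=11, slots 11,12 occupied -> index 0.
Insert 388: h=11, slots 11,12,0 occupied -> index 1.
Insert 486: h=5, slot 5 empty -> index 5.
Insert 546: h=0, slots 0,1 occupied -> index 2.
Table: [674, 388, 546, ., ., 486, ., ., 723, ., ., 50, 804]
Lookup 388: h=11, probe 11,12,0,1 → found at 1.

4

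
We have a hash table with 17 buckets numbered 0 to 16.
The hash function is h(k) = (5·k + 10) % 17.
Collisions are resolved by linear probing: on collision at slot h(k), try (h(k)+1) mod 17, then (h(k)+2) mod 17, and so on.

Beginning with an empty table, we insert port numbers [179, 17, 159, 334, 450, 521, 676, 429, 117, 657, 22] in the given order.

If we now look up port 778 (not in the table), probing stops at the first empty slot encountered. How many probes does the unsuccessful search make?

2

179 hashes to 4; slot 4 is free => place at 4.
17 hashes to 10; slot 10 is free => place at 10.
159 hashes to 6; slot 6 is free => place at 6.
334 hashes to 14; slot 14 is free => place at 14.
450 hashes to 16; slot 16 is free => place at 16.
521 hashes to 14; 14 taken => place at 15.
676 hashes to 7; slot 7 is free => place at 7.
429 hashes to 13; slot 13 is free => place at 13.
117 hashes to 0; slot 0 is free => place at 0.
657 hashes to 14; 14,15,16,0 taken => place at 1.
22 hashes to 1; 1 taken => place at 2.
Table: [117, 657, 22, ∅, 179, ∅, 159, 676, ∅, ∅, 17, ∅, ∅, 429, 334, 521, 450]
Lookup 778: h=7, probe 7,8 → slot 8 empty, not found.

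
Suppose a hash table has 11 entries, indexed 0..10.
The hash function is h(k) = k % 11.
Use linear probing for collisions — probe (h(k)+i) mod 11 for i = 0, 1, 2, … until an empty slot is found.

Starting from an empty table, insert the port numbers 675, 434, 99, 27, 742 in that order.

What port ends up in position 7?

742

675 hashes to 4; slot 4 is free -> place at 4.
434 hashes to 5; slot 5 is free -> place at 5.
99 hashes to 0; slot 0 is free -> place at 0.
27 hashes to 5; 5 taken -> place at 6.
742 hashes to 5; 5,6 taken -> place at 7.
Table: [99, _, _, _, 675, 434, 27, 742, _, _, _]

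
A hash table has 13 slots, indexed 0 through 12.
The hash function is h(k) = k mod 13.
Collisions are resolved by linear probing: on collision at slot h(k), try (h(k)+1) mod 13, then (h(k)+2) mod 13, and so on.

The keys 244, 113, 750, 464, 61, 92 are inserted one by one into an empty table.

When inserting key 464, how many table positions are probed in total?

4

Insert 244: h=10, slot 10 empty -> index 10.
Insert 113: h=9, slot 9 empty -> index 9.
Insert 750: h=9, slots 9,10 occupied -> index 11.
Insert 464: h=9, slots 9,10,11 occupied -> index 12.
Insert 61: h=9, slots 9,10,11,12 occupied -> index 0.
Insert 92: h=1, slot 1 empty -> index 1.
Table: [61, 92, ., ., ., ., ., ., ., 113, 244, 750, 464]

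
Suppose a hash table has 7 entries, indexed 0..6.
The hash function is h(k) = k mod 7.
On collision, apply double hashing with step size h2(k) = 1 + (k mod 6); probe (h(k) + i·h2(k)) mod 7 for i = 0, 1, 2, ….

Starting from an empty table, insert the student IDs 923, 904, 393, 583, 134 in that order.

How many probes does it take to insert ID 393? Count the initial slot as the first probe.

2

Insert 923: h=6, slot 6 empty -> index 6.
Insert 904: h=1, slot 1 empty -> index 1.
Insert 393: h=1, h2=4, slot 1 occupied -> index 5.
Insert 583: h=2, slot 2 empty -> index 2.
Insert 134: h=1, h2=3, slot 1 occupied -> index 4.
Table: [_, 904, 583, _, 134, 393, 923]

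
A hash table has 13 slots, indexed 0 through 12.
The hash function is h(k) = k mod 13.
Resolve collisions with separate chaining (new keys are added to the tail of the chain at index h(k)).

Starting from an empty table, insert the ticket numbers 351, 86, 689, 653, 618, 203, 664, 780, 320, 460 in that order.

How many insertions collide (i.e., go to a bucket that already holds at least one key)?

Insert 351: h=0, bucket 0 empty → new chain.
Insert 86: h=8, bucket 8 empty → new chain.
Insert 689: h=0, bucket 0 nonempty → append to chain.
Insert 653: h=3, bucket 3 empty → new chain.
Insert 618: h=7, bucket 7 empty → new chain.
Insert 203: h=8, bucket 8 nonempty → append to chain.
Insert 664: h=1, bucket 1 empty → new chain.
Insert 780: h=0, bucket 0 nonempty → append to chain.
Insert 320: h=8, bucket 8 nonempty → append to chain.
Insert 460: h=5, bucket 5 empty → new chain.
Final buckets:
0: 351 -> 689 -> 780
1: 664
2: —
3: 653
4: —
5: 460
6: —
7: 618
8: 86 -> 203 -> 320
9: —
10: —
11: —
12: —

4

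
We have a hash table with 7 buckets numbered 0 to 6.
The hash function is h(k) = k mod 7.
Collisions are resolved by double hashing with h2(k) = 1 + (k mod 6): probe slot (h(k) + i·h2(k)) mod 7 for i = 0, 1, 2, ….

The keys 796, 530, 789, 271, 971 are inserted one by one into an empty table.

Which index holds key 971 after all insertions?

4

796 hashes to 5; slot 5 is free => place at 5.
530 hashes to 5, h2=3; 5 taken => place at 1.
789 hashes to 5, h2=4; 5 taken => place at 2.
271 hashes to 5, h2=2; 5 taken => place at 0.
971 hashes to 5, h2=6; 5 taken => place at 4.
Table: [271, 530, 789, _, 971, 796, _]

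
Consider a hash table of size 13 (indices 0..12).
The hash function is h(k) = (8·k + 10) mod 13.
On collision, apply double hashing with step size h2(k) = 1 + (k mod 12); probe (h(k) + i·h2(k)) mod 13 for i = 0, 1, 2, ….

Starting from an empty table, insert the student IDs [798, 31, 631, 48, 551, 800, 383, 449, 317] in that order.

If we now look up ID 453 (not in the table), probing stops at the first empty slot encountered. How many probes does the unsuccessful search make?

5

Insert 798: h=11, slot 11 empty -> index 11.
Insert 31: h=11, h2=8, slot 11 occupied -> index 6.
Insert 631: h=1, slot 1 empty -> index 1.
Insert 48: h=4, slot 4 empty -> index 4.
Insert 551: h=11, h2=12, slot 11 occupied -> index 10.
Insert 800: h=1, h2=9, slots 1,10,6 occupied -> index 2.
Insert 383: h=6, h2=12, slot 6 occupied -> index 5.
Insert 449: h=1, h2=6, slot 1 occupied -> index 7.
Insert 317: h=11, h2=6, slots 11,4,10 occupied -> index 3.
Table: [-, 631, 800, 317, 48, 383, 31, 449, -, -, 551, 798, -]
Lookup 453: h=7, h2=10, probe 7,4,1,11,8 → slot 8 empty, not found.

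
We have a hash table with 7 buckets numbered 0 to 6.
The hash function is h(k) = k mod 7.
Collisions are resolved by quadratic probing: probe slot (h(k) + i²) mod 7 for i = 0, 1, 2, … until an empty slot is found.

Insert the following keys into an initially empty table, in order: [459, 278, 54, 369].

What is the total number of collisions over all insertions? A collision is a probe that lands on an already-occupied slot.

459: h=4 → slot 4
278: h=5 → slot 5
54: h=5, probe 5,6 → slot 6
369: h=5, probe 5,6,2 → slot 2
Table: [∅, ∅, 369, ∅, 459, 278, 54]

3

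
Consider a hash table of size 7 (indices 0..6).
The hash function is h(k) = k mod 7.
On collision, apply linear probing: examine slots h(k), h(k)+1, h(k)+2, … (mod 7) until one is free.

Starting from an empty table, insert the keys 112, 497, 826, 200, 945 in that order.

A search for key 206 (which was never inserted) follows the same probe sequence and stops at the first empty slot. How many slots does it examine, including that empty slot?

3

Insert 112: h=0, slot 0 empty → index 0.
Insert 497: h=0, slot 0 occupied → index 1.
Insert 826: h=0, slots 0,1 occupied → index 2.
Insert 200: h=4, slot 4 empty → index 4.
Insert 945: h=0, slots 0,1,2 occupied → index 3.
Table: [112, 497, 826, 945, 200, ., .]
Lookup 206: h=3, probe 3,4,5 → slot 5 empty, not found.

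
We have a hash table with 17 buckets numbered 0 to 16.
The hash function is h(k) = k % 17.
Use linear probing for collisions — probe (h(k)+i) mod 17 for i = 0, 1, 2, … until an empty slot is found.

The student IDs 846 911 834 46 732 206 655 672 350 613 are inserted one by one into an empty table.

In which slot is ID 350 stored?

14

846: h=13 => slot 13
911: h=10 => slot 10
834: h=1 => slot 1
46: h=12 => slot 12
732: h=1, probe 1,2 => slot 2
206: h=2, probe 2,3 => slot 3
655: h=9 => slot 9
672: h=9, probe 9,10,11 => slot 11
350: h=10, probe 10,11,12,13,14 => slot 14
613: h=1, probe 1,2,3,4 => slot 4
Table: [-, 834, 732, 206, 613, -, -, -, -, 655, 911, 672, 46, 846, 350, -, -]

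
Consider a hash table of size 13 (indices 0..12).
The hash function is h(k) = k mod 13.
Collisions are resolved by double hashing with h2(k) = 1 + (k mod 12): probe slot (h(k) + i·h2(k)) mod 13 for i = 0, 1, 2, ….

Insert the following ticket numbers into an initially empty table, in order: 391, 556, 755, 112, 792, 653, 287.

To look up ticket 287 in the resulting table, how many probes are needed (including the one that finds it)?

4

Insert 391: h=1, slot 1 empty → index 1.
Insert 556: h=10, slot 10 empty → index 10.
Insert 755: h=1, h2=12, slot 1 occupied → index 0.
Insert 112: h=8, slot 8 empty → index 8.
Insert 792: h=12, slot 12 empty → index 12.
Insert 653: h=3, slot 3 empty → index 3.
Insert 287: h=1, h2=12, slots 1,0,12 occupied → index 11.
Table: [755, 391, -, 653, -, -, -, -, 112, -, 556, 287, 792]
Lookup 287: h=1, h2=12, probe 1,0,12,11 → found at 11.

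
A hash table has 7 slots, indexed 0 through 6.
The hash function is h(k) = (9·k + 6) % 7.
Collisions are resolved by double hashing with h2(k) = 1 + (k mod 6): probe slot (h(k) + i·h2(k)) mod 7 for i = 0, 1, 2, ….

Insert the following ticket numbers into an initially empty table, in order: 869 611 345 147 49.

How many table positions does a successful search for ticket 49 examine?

869: h=1 → slot 1
611: h=3 → slot 3
345: h=3, h2=4, probe 3,0 → slot 0
147: h=6 → slot 6
49: h=6, h2=2, probe 6,1,3,5 → slot 5
Table: [345, 869, ., 611, ., 49, 147]
Lookup 49: h=6, h2=2, probe 6,1,3,5 → found at 5.

4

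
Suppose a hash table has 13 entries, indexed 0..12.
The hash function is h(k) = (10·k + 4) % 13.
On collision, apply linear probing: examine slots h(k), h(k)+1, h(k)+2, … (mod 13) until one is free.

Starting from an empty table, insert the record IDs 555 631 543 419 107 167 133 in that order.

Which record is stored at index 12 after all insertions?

555 hashes to 3; slot 3 is free => place at 3.
631 hashes to 9; slot 9 is free => place at 9.
543 hashes to 0; slot 0 is free => place at 0.
419 hashes to 8; slot 8 is free => place at 8.
107 hashes to 8; 8,9 taken => place at 10.
167 hashes to 10; 10 taken => place at 11.
133 hashes to 8; 8,9,10,11 taken => place at 12.
Table: [543, ∅, ∅, 555, ∅, ∅, ∅, ∅, 419, 631, 107, 167, 133]

133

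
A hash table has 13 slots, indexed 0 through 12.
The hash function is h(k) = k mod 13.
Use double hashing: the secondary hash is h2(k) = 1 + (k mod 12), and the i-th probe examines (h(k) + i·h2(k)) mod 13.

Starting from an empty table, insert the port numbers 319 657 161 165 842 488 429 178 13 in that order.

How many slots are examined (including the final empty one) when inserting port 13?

2

319: h=7 → slot 7
657: h=7, h2=10, probe 7,4 → slot 4
161: h=5 → slot 5
165: h=9 → slot 9
842: h=10 → slot 10
488: h=7, h2=9, probe 7,3 → slot 3
429: h=0 → slot 0
178: h=9, h2=11, probe 9,7,5,3,1 → slot 1
13: h=0, h2=2, probe 0,2 → slot 2
Table: [429, 178, 13, 488, 657, 161, —, 319, —, 165, 842, —, —]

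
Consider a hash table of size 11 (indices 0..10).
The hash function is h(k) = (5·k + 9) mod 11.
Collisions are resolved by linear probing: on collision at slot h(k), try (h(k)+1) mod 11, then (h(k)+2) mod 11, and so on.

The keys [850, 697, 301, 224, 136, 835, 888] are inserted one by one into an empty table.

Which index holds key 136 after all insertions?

10

Insert 850: h=2, slot 2 empty => index 2.
Insert 697: h=7, slot 7 empty => index 7.
Insert 301: h=7, slot 7 occupied => index 8.
Insert 224: h=7, slots 7,8 occupied => index 9.
Insert 136: h=7, slots 7,8,9 occupied => index 10.
Insert 835: h=4, slot 4 empty => index 4.
Insert 888: h=5, slot 5 empty => index 5.
Table: [_, _, 850, _, 835, 888, _, 697, 301, 224, 136]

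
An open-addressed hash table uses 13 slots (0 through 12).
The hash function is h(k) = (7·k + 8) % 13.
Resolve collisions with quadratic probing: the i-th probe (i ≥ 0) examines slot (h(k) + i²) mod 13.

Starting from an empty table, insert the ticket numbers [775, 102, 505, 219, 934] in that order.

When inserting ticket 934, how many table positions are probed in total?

4

Insert 775: h=12, slot 12 empty -> index 12.
Insert 102: h=7, slot 7 empty -> index 7.
Insert 505: h=7, slot 7 occupied -> index 8.
Insert 219: h=7, slots 7,8 occupied -> index 11.
Insert 934: h=7, slots 7,8,11 occupied -> index 3.
Table: [—, —, —, 934, —, —, —, 102, 505, —, —, 219, 775]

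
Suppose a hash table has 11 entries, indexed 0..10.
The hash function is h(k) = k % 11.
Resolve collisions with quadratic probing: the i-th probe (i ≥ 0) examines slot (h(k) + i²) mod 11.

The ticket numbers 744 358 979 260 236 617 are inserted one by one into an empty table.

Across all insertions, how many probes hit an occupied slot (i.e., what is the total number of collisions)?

Insert 744: h=7, slot 7 empty -> index 7.
Insert 358: h=6, slot 6 empty -> index 6.
Insert 979: h=0, slot 0 empty -> index 0.
Insert 260: h=7, slot 7 occupied -> index 8.
Insert 236: h=5, slot 5 empty -> index 5.
Insert 617: h=1, slot 1 empty -> index 1.
Table: [979, 617, —, —, —, 236, 358, 744, 260, —, —]

1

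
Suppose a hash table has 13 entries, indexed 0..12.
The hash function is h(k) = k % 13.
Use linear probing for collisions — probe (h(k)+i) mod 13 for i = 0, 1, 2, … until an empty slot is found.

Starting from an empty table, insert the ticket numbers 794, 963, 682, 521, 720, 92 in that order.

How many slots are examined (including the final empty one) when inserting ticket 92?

Insert 794: h=1, slot 1 empty -> index 1.
Insert 963: h=1, slot 1 occupied -> index 2.
Insert 682: h=6, slot 6 empty -> index 6.
Insert 521: h=1, slots 1,2 occupied -> index 3.
Insert 720: h=5, slot 5 empty -> index 5.
Insert 92: h=1, slots 1,2,3 occupied -> index 4.
Table: [-, 794, 963, 521, 92, 720, 682, -, -, -, -, -, -]

4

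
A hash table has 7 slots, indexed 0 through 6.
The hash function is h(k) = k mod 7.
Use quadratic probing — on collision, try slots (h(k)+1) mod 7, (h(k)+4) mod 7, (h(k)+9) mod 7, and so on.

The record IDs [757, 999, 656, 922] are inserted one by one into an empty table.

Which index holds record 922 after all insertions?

2

757 hashes to 1; slot 1 is free => place at 1.
999 hashes to 5; slot 5 is free => place at 5.
656 hashes to 5; 5 taken => place at 6.
922 hashes to 5; 5,6 taken => place at 2.
Table: [∅, 757, 922, ∅, ∅, 999, 656]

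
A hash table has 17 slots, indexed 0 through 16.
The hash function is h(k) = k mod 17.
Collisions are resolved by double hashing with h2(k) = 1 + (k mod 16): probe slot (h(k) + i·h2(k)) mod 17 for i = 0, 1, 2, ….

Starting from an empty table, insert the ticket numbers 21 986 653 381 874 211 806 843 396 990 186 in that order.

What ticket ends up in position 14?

806

Insert 21: h=4, slot 4 empty -> index 4.
Insert 986: h=0, slot 0 empty -> index 0.
Insert 653: h=7, slot 7 empty -> index 7.
Insert 381: h=7, h2=14, slots 7,4 occupied -> index 1.
Insert 874: h=7, h2=11, slots 7,1 occupied -> index 12.
Insert 211: h=7, h2=4, slot 7 occupied -> index 11.
Insert 806: h=7, h2=7, slot 7 occupied -> index 14.
Insert 843: h=10, slot 10 empty -> index 10.
Insert 396: h=5, slot 5 empty -> index 5.
Insert 990: h=4, h2=15, slot 4 occupied -> index 2.
Insert 186: h=16, slot 16 empty -> index 16.
Table: [986, 381, 990, -, 21, 396, -, 653, -, -, 843, 211, 874, -, 806, -, 186]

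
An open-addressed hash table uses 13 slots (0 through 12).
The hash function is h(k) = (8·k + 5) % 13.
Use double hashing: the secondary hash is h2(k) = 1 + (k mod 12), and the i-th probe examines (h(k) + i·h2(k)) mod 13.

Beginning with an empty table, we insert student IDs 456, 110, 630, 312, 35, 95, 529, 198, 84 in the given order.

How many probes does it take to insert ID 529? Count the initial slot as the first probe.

3

456: h=0 => slot 0
110: h=1 => slot 1
630: h=1, h2=7, probe 1,8 => slot 8
312: h=5 => slot 5
35: h=12 => slot 12
95: h=11 => slot 11
529: h=12, h2=2, probe 12,1,3 => slot 3
198: h=3, h2=7, probe 3,10 => slot 10
84: h=1, h2=1, probe 1,2 => slot 2
Table: [456, 110, 84, 529, _, 312, _, _, 630, _, 198, 95, 35]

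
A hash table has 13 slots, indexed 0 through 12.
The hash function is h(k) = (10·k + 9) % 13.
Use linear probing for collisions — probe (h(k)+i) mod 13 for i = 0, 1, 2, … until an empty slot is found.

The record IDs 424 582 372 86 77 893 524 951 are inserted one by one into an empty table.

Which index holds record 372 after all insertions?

424 hashes to 11; slot 11 is free => place at 11.
582 hashes to 5; slot 5 is free => place at 5.
372 hashes to 11; 11 taken => place at 12.
86 hashes to 11; 11,12 taken => place at 0.
77 hashes to 12; 12,0 taken => place at 1.
893 hashes to 8; slot 8 is free => place at 8.
524 hashes to 10; slot 10 is free => place at 10.
951 hashes to 3; slot 3 is free => place at 3.
Table: [86, 77, ., 951, ., 582, ., ., 893, ., 524, 424, 372]

12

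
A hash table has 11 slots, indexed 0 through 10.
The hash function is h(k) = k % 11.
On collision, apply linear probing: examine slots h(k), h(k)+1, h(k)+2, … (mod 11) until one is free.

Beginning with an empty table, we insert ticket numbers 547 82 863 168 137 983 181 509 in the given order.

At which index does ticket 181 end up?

9

547: h=8 → slot 8
82: h=5 → slot 5
863: h=5, probe 5,6 → slot 6
168: h=3 → slot 3
137: h=5, probe 5,6,7 → slot 7
983: h=4 → slot 4
181: h=5, probe 5,6,7,8,9 → slot 9
509: h=3, probe 3,4,5,6,7,8,9,10 → slot 10
Table: [_, _, _, 168, 983, 82, 863, 137, 547, 181, 509]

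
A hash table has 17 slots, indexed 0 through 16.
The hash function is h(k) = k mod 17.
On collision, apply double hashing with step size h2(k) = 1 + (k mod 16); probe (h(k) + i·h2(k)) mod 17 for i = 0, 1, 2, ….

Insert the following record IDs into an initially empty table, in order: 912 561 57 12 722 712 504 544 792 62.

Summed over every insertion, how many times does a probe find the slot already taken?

912 hashes to 11; slot 11 is free → place at 11.
561 hashes to 0; slot 0 is free → place at 0.
57 hashes to 6; slot 6 is free → place at 6.
12 hashes to 12; slot 12 is free → place at 12.
722 hashes to 8; slot 8 is free → place at 8.
712 hashes to 15; slot 15 is free → place at 15.
504 hashes to 11, h2=9; 11 taken → place at 3.
544 hashes to 0, h2=1; 0 taken → place at 1.
792 hashes to 10; slot 10 is free → place at 10.
62 hashes to 11, h2=15; 11 taken → place at 9.
Table: [561, 544, -, 504, -, -, 57, -, 722, 62, 792, 912, 12, -, -, 712, -]

3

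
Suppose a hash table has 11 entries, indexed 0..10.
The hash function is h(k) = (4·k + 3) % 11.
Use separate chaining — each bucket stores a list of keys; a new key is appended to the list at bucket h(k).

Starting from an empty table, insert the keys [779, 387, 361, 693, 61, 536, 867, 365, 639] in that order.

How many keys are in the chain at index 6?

3

Insert 779: h=6, bucket 6 empty -> new chain.
Insert 387: h=0, bucket 0 empty -> new chain.
Insert 361: h=6, bucket 6 nonempty -> append to chain.
Insert 693: h=3, bucket 3 empty -> new chain.
Insert 61: h=5, bucket 5 empty -> new chain.
Insert 536: h=2, bucket 2 empty -> new chain.
Insert 867: h=6, bucket 6 nonempty -> append to chain.
Insert 365: h=0, bucket 0 nonempty -> append to chain.
Insert 639: h=7, bucket 7 empty -> new chain.
Final buckets:
0: 387 -> 365
1: -
2: 536
3: 693
4: -
5: 61
6: 779 -> 361 -> 867
7: 639
8: -
9: -
10: -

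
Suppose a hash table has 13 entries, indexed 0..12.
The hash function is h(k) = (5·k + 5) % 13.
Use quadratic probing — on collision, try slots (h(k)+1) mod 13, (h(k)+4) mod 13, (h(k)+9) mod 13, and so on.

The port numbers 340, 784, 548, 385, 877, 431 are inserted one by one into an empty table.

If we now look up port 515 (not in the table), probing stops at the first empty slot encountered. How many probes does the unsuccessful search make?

2

340: h=2 => slot 2
784: h=12 => slot 12
548: h=2, probe 2,3 => slot 3
385: h=6 => slot 6
877: h=9 => slot 9
431: h=2, probe 2,3,6,11 => slot 11
Table: [—, —, 340, 548, —, —, 385, —, —, 877, —, 431, 784]
Lookup 515: h=6, probe 6,7 → slot 7 empty, not found.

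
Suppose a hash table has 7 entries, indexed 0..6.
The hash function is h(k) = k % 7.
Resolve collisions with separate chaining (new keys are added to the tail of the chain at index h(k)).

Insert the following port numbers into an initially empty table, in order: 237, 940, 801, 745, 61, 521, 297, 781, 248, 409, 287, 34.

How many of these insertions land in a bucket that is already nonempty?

6

Insert 237: h=6, bucket 6 empty -> new chain.
Insert 940: h=2, bucket 2 empty -> new chain.
Insert 801: h=3, bucket 3 empty -> new chain.
Insert 745: h=3, bucket 3 nonempty -> append to chain.
Insert 61: h=5, bucket 5 empty -> new chain.
Insert 521: h=3, bucket 3 nonempty -> append to chain.
Insert 297: h=3, bucket 3 nonempty -> append to chain.
Insert 781: h=4, bucket 4 empty -> new chain.
Insert 248: h=3, bucket 3 nonempty -> append to chain.
Insert 409: h=3, bucket 3 nonempty -> append to chain.
Insert 287: h=0, bucket 0 empty -> new chain.
Insert 34: h=6, bucket 6 nonempty -> append to chain.
Final buckets:
0: 287
1: -
2: 940
3: 801 -> 745 -> 521 -> 297 -> 248 -> 409
4: 781
5: 61
6: 237 -> 34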